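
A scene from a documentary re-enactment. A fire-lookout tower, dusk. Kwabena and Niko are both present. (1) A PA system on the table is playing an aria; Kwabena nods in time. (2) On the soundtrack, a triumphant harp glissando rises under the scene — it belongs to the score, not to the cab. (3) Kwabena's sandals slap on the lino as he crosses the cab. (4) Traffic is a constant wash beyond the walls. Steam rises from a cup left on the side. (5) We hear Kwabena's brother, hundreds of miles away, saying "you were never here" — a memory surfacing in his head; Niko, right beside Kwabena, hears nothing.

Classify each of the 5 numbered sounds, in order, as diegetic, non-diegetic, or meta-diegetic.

diegetic, non-diegetic, diegetic, diegetic, meta-diegetic

(1) the music comes from an on-screen device that Kwabena responds to → diegetic.
Sound (2): score with no on-screen or off-screen source; it exists for the audience alone, so non-diegetic.
(3) a character's body making contact with the set — an in-world sound → diegetic.
Sound (4): it's the actual ambient sound of the location, so diegetic.
(5) it's Kwabena's recollection rendered as sound; the other character can't hear it → meta-diegetic.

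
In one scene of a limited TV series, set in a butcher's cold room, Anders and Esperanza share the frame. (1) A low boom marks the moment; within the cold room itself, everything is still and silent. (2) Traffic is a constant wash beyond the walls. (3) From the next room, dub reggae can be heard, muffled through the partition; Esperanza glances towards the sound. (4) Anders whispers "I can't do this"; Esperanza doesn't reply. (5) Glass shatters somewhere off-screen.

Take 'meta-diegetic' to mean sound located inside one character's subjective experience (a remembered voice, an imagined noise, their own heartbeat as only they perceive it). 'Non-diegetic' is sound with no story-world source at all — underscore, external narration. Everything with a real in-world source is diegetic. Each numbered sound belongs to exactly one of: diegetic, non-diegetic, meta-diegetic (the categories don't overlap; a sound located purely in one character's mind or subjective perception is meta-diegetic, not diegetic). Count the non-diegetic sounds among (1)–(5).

(1) an editorial stinger — it belongs to the cut, not the story world → non-diegetic.
(2) is diegetic: traffic is part of the location's real environment.
Sound (3): the music has an off-screen but real-world source and a character hears it, so diegetic.
(4) spoken by a character present in the story world → diegetic.
(5) is diegetic: glass is a real object/event in the scene's world.
Non-diegetic: (1) — that's 1.

1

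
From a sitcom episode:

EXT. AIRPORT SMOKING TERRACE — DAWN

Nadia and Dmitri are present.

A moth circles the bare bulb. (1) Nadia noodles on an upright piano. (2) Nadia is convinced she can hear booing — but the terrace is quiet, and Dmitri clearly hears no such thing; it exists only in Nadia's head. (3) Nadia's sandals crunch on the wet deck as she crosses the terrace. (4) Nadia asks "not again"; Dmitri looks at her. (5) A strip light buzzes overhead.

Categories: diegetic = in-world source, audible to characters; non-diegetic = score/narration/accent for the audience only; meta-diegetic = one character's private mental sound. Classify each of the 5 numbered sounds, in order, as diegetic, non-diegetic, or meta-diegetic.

diegetic, meta-diegetic, diegetic, diegetic, diegetic

(1) the instrument and the performer are both in the scene → diegetic.
Sound (2): the sound is imagined by Nadia; nothing in the story world is producing it and Dmitri can't hear it, so meta-diegetic.
(3) Nadia's footsteps are produced in the story world → diegetic.
(4) is diegetic: on-screen dialogue — Nadia speaks and Dmitri is there to hear.
Sound (5): ambient/room sound belonging to the story's physical space, so diegetic.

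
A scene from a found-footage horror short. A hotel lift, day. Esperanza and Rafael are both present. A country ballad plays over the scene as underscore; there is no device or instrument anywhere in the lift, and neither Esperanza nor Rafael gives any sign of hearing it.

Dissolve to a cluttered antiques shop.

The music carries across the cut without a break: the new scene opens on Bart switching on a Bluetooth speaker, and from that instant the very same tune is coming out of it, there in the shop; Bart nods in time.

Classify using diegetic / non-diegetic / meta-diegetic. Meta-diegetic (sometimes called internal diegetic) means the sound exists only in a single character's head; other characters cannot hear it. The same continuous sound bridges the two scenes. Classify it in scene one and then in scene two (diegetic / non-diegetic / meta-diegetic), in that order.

Scene one: there's no in-world source anywhere and no character hears it — underscore for the audience only → non-diegetic.
Scene two: once Bart turns on a Bluetooth speaker, the music has a real source in the story world and Bart reacts to it → diegetic.

non-diegetic, diegetic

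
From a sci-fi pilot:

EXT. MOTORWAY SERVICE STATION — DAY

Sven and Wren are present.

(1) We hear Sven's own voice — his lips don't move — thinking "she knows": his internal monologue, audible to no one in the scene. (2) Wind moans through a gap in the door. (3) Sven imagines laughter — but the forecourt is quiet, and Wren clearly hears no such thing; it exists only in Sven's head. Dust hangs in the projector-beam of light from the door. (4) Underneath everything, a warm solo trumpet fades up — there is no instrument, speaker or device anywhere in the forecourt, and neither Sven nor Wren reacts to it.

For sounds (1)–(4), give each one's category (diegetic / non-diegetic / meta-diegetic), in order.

meta-diegetic, diegetic, meta-diegetic, non-diegetic

(1) it's Sven's unspoken thought, heard only by the audience via his subjectivity → meta-diegetic.
(2) is diegetic: ambient/room sound belonging to the story's physical space.
(3) is meta-diegetic: the sound is imagined by Sven; nothing in the story world is producing it and Wren can't hear it.
(4) is non-diegetic: it has no source in the story world and no character can hear it — it's underscore.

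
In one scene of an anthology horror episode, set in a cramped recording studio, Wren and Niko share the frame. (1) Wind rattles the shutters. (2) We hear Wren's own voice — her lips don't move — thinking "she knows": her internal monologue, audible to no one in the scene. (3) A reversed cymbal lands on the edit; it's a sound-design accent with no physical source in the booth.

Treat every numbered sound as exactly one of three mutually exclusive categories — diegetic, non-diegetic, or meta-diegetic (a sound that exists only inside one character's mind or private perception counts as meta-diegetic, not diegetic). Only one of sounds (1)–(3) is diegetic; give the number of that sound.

1

(1) is diegetic: it's the actual ambient sound of the location.
Sound (2): Wren's thought-voice: a private mental sound no other character can hear, so meta-diegetic.
Sound (3): it's a sound-design accent with no in-world source; no one in the scene can hear it, so non-diegetic.
Only (1) is diegetic.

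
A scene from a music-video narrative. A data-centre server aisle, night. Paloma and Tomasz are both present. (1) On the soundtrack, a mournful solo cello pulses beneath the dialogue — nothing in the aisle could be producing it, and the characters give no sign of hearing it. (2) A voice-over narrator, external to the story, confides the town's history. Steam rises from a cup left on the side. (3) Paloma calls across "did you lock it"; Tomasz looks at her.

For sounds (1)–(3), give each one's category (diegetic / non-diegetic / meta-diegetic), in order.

non-diegetic, non-diegetic, diegetic

(1) nothing in the aisle produces it and the characters don't hear it — pure soundtrack → non-diegetic.
(2) the narrator exists outside the story world, addressing only the audience → non-diegetic.
Sound (3): Paloma is a character speaking aloud in the scene, so diegetic.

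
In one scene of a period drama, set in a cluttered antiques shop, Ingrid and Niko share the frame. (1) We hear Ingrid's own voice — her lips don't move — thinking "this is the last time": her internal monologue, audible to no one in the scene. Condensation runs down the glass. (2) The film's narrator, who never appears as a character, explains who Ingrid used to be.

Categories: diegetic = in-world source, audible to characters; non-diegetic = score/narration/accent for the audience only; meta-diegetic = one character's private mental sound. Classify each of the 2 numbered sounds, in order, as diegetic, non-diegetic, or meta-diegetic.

(1) Ingrid's thought-voice: a private mental sound no other character can hear → meta-diegetic.
(2) external voice-over — not a character, not heard by anyone in the scene → non-diegetic.

meta-diegetic, non-diegetic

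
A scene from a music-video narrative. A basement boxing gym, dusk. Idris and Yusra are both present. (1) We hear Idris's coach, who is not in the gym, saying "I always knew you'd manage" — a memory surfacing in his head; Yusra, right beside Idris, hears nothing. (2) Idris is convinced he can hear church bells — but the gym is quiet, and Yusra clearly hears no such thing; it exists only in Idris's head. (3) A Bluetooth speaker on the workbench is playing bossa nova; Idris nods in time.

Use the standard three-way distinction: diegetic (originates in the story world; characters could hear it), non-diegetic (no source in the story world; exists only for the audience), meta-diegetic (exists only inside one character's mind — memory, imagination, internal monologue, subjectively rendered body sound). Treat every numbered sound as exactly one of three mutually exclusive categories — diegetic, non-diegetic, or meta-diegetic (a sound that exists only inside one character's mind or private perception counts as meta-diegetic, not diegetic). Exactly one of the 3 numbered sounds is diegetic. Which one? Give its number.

3

Sound (1): a remembered line, private to Idris — not present in the room, not audible to Yusra, so meta-diegetic.
(2) the sound is imagined by Idris; nothing in the story world is producing it and Yusra can't hear it → meta-diegetic.
(3) source music from a Bluetooth speaker, which exists in the story world → diegetic.
Only (3) is diegetic.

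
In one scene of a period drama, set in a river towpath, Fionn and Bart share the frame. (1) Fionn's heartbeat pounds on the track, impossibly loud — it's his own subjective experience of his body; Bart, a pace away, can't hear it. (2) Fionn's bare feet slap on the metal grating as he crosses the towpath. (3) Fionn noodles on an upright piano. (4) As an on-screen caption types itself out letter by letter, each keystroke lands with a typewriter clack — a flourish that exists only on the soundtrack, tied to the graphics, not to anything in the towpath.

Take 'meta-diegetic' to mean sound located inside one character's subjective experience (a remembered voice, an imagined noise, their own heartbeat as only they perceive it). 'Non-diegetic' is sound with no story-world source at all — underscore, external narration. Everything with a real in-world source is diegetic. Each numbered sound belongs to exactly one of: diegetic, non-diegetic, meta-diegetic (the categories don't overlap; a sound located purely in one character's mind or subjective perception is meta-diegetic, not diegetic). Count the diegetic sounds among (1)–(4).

2

(1) it's Fionn's internal bodily sensation rendered as sound; only Fionn 'hears' it → meta-diegetic.
(2) a character's body making contact with the set — an in-world sound → diegetic.
Sound (3): Fionn is producing the music live, in the story world, so diegetic.
Sound (4): sound married to a title/caption — outside the diegesis by definition, so non-diegetic.
Diegetic: (2), (3) — that's 2.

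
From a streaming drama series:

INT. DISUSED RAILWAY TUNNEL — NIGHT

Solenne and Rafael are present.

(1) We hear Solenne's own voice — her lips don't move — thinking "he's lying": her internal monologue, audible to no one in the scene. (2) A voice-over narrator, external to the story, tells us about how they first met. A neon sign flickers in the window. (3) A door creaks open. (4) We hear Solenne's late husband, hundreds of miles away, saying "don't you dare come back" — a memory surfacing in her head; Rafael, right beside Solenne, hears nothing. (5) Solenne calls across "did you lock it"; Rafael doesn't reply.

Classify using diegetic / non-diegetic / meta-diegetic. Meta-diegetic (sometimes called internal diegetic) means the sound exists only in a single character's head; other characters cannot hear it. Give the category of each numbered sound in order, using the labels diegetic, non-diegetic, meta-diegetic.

meta-diegetic, non-diegetic, diegetic, meta-diegetic, diegetic

Sound (1): Solenne's thought-voice: a private mental sound no other character can hear, so meta-diegetic.
Sound (2): commentary laid over the scene from outside the fiction, so non-diegetic.
(3) is diegetic: an in-world source (a door); characters could hear it.
Sound (4): it's Solenne's recollection rendered as sound; the other character can't hear it, so meta-diegetic.
Sound (5): on-screen dialogue — Solenne speaks and Rafael is there to hear, so diegetic.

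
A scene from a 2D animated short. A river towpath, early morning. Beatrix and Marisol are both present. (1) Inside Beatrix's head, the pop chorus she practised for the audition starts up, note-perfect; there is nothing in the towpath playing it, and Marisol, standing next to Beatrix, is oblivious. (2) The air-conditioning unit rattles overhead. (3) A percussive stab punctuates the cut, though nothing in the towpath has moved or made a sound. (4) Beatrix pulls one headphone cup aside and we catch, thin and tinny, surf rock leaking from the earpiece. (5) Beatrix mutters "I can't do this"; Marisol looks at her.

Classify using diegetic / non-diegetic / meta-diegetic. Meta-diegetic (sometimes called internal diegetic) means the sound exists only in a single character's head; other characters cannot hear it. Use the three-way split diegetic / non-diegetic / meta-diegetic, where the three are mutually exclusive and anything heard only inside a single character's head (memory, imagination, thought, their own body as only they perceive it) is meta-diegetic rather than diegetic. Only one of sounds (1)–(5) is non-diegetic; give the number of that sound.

(1) remembered music, private to Beatrix — Marisol is oblivious because it isn't in the room → meta-diegetic.
Sound (2): the air-conditioning unit is part of the location's real environment, so diegetic.
Sound (3): it's a sound-design accent with no in-world source; no one in the scene can hear it, so non-diegetic.
(4) is diegetic: the headphones are an on-screen source.
Sound (5): on-screen dialogue — Beatrix speaks and Marisol is there to hear, so diegetic.
Only (3) is non-diegetic.

3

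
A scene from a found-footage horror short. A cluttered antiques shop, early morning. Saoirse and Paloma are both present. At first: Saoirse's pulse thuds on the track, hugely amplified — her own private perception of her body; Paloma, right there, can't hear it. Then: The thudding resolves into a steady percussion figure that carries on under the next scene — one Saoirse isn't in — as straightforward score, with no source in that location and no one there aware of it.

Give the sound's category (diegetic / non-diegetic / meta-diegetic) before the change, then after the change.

Before the change: it's Saoirse's subjective body sound, inaudible to Paloma → meta-diegetic.
After the change: detached from Saoirse and playing as sourceless score over a scene she isn't in — for the audience only → non-diegetic.

meta-diegetic, non-diegetic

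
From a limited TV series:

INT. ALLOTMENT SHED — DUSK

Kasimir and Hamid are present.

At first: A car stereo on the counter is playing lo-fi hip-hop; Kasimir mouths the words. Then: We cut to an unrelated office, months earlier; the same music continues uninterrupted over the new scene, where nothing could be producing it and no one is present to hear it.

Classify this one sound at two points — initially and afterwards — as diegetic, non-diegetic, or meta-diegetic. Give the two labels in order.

diegetic, non-diegetic

Initially: a car stereo is a real in-scene source and Kasimir reacts to it → diegetic.
Afterwards: there is no longer any in-world source and no one can hear it — it has become underscore → non-diegetic.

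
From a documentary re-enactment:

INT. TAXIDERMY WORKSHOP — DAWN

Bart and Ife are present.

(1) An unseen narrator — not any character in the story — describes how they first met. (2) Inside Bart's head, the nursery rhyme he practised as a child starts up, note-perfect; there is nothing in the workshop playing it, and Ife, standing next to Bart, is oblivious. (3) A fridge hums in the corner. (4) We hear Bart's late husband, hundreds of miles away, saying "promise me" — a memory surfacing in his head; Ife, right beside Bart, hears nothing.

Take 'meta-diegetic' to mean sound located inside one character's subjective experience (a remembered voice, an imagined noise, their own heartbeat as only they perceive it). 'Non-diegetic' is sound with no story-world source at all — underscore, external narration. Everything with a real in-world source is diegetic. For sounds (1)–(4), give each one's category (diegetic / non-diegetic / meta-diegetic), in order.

non-diegetic, meta-diegetic, diegetic, meta-diegetic

Sound (1): external voice-over — not a character, not heard by anyone in the scene, so non-diegetic.
Sound (2): it lives in Bart's subjectivity, not in the workshop, so meta-diegetic.
Sound (3): ambient/room sound belonging to the story's physical space, so diegetic.
(4) is meta-diegetic: it's Bart's recollection rendered as sound; the other character can't hear it.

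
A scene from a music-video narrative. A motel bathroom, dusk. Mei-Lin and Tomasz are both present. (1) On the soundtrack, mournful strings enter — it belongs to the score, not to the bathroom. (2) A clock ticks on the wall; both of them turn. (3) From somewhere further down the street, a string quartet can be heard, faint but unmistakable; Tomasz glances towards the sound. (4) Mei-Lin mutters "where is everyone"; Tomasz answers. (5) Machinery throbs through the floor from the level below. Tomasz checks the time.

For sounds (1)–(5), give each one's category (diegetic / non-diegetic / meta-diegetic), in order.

Sound (1): it has no source in the story world and no character can hear it — it's underscore, so non-diegetic.
(2) a clock is a real object/event in the scene's world → diegetic.
(3) the music has an off-screen but real-world source and a character hears it → diegetic.
(4) spoken by a character present in the story world → diegetic.
(5) is diegetic: ambient/room sound belonging to the story's physical space.

non-diegetic, diegetic, diegetic, diegetic, diegetic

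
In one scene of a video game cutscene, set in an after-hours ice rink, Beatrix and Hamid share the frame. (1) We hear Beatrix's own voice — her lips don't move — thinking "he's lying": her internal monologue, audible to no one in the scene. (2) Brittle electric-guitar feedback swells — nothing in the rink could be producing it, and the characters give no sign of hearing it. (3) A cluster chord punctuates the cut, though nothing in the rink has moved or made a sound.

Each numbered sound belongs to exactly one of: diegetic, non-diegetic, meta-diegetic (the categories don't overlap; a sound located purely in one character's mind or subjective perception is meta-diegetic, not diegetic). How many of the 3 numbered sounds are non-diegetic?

2

Sound (1): it's Beatrix's unspoken thought, heard only by the audience via her subjectivity, so meta-diegetic.
Sound (2): score with no on-screen or off-screen source; it exists for the audience alone, so non-diegetic.
(3) is non-diegetic: nothing in the scene produces it; it's an accent added for the audience.
So 2 of the 3 are non-diegetic: (2), (3).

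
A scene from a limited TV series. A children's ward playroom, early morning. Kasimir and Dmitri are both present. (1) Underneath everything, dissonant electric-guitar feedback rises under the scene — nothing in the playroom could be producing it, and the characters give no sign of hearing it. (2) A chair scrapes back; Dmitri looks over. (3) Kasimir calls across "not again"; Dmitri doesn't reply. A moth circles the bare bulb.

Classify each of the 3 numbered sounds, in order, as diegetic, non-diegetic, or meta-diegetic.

non-diegetic, diegetic, diegetic

Sound (1): nothing in the playroom produces it and the characters don't hear it — pure soundtrack, so non-diegetic.
Sound (2): the sound comes from a chair physically present in the location, so diegetic.
(3) on-screen dialogue — Kasimir speaks and Dmitri is there to hear → diegetic.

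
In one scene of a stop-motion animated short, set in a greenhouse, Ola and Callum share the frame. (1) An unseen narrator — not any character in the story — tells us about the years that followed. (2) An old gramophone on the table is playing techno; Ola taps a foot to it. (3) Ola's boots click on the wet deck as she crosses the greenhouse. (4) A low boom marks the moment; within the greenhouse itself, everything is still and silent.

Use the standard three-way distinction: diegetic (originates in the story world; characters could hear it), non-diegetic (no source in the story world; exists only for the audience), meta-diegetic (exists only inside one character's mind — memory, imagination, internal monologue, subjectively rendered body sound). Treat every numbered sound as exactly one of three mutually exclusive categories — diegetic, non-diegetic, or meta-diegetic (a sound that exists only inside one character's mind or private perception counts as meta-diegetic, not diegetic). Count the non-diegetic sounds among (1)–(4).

2

(1) is non-diegetic: external voice-over — not a character, not heard by anyone in the scene.
(2) is diegetic: the music comes from an on-screen device that Ola responds to.
(3) Ola's footsteps are produced in the story world → diegetic.
(4) is non-diegetic: nothing in the scene produces it; it's an accent added for the audience.
So 2 of the 4 are non-diegetic: (1), (4).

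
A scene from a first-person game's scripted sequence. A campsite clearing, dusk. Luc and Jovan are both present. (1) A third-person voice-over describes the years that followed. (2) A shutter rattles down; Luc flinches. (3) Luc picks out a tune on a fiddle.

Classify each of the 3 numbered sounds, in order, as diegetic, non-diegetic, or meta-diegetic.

(1) external voice-over — not a character, not heard by anyone in the scene → non-diegetic.
(2) the sound comes from a shutter physically present in the location → diegetic.
(3) is diegetic: a character is playing a fiddle on screen.

non-diegetic, diegetic, diegetic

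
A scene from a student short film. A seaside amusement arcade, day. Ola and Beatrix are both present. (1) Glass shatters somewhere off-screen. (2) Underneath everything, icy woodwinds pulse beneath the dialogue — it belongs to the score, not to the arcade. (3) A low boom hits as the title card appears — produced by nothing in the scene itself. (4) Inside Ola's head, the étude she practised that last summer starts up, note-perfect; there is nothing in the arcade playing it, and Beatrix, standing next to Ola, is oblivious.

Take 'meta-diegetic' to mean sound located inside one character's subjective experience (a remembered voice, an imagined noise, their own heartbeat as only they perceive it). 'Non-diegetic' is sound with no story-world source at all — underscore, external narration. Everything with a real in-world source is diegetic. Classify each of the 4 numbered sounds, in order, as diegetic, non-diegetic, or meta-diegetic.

(1) glass is a real object/event in the scene's world → diegetic.
(2) it has no source in the story world and no character can hear it — it's underscore → non-diegetic.
(3) an editorial stinger — it belongs to the cut, not the story world → non-diegetic.
(4) remembered music, private to Ola — Beatrix is oblivious because it isn't in the room → meta-diegetic.

diegetic, non-diegetic, non-diegetic, meta-diegetic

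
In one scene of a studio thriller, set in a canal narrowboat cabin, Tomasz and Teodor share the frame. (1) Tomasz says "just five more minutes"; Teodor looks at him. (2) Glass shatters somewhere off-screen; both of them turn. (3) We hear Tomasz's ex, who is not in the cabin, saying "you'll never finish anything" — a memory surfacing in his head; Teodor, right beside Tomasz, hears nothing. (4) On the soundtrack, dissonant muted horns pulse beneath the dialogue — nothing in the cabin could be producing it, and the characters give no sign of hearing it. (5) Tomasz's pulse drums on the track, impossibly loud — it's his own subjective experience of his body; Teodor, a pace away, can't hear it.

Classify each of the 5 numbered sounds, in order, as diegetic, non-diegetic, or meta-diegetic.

diegetic, diegetic, meta-diegetic, non-diegetic, meta-diegetic

Sound (1): Tomasz is a character speaking aloud in the scene, so diegetic.
(2) the sound comes from glass physically present in the location → diegetic.
(3) is meta-diegetic: a remembered line, private to Tomasz — not present in the room, not audible to Teodor.
(4) score with no on-screen or off-screen source; it exists for the audience alone → non-diegetic.
Sound (5): point-of-audition from inside Tomasz's body; not a sound in the room, so meta-diegetic.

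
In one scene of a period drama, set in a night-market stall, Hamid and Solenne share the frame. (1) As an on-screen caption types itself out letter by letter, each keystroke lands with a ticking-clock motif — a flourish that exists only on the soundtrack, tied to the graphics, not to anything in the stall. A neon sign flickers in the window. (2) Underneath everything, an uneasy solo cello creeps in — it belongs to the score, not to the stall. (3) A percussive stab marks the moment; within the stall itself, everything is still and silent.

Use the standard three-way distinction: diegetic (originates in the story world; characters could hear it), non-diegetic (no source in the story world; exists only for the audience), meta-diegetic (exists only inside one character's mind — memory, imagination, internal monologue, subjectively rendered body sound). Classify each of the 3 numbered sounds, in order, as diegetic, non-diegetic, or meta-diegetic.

non-diegetic, non-diegetic, non-diegetic

(1) the caption isn't part of the story world, so neither is the sound tied to it → non-diegetic.
(2) score with no on-screen or off-screen source; it exists for the audience alone → non-diegetic.
(3) an editorial stinger — it belongs to the cut, not the story world → non-diegetic.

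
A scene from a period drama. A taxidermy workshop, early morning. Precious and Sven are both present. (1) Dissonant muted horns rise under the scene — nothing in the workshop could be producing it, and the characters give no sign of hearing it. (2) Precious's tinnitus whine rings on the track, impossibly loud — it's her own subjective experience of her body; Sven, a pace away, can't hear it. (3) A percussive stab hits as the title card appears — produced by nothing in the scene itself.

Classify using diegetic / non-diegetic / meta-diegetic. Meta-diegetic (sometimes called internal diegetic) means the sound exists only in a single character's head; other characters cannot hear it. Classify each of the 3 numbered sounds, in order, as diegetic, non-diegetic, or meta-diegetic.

non-diegetic, meta-diegetic, non-diegetic

(1) is non-diegetic: nothing in the workshop produces it and the characters don't hear it — pure soundtrack.
(2) a subjective body sound — Precious's private perception, inaudible to Sven → meta-diegetic.
Sound (3): it's a sound-design accent with no in-world source; no one in the scene can hear it, so non-diegetic.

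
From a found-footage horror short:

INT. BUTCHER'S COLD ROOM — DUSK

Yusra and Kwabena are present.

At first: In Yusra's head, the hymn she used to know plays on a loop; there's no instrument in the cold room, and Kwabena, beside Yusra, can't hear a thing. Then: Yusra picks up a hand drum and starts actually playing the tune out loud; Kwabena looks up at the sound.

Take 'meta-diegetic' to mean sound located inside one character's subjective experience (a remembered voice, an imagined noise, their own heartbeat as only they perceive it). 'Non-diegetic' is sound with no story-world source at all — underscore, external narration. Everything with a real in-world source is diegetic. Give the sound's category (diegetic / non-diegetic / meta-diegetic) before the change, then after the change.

Before the change: the tune exists only as Yusra's private memory; Kwabena can't hear it → meta-diegetic.
After the change: Yusra is now producing it live on a hand drum, in the room, and Kwabena hears it → diegetic.

meta-diegetic, diegetic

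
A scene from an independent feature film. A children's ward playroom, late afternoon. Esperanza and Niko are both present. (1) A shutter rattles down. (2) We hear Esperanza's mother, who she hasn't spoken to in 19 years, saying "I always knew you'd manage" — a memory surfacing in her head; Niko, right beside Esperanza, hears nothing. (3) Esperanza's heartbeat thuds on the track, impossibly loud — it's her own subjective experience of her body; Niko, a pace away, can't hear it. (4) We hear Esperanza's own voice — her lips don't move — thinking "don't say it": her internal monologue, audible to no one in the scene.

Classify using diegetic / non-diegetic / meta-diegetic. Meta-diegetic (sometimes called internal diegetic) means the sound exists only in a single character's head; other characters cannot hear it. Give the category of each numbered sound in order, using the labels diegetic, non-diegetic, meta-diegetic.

(1) the sound comes from a shutter physically present in the location → diegetic.
(2) a remembered line, private to Esperanza — not present in the room, not audible to Niko → meta-diegetic.
(3) it's Esperanza's internal bodily sensation rendered as sound; only Esperanza 'hears' it → meta-diegetic.
(4) is meta-diegetic: Esperanza's thought-voice: a private mental sound no other character can hear.

diegetic, meta-diegetic, meta-diegetic, meta-diegetic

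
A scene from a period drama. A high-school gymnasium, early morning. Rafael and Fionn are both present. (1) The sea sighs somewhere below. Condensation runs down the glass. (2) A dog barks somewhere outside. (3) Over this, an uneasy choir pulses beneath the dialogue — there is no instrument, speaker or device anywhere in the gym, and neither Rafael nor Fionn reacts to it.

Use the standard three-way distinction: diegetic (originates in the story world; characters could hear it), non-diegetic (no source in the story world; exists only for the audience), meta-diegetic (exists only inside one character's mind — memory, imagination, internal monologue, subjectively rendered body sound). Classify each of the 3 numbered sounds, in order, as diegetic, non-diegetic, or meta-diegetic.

diegetic, diegetic, non-diegetic

Sound (1): the sea is part of the location's real environment, so diegetic.
(2) a dog is a real object/event in the scene's world → diegetic.
Sound (3): score with no on-screen or off-screen source; it exists for the audience alone, so non-diegetic.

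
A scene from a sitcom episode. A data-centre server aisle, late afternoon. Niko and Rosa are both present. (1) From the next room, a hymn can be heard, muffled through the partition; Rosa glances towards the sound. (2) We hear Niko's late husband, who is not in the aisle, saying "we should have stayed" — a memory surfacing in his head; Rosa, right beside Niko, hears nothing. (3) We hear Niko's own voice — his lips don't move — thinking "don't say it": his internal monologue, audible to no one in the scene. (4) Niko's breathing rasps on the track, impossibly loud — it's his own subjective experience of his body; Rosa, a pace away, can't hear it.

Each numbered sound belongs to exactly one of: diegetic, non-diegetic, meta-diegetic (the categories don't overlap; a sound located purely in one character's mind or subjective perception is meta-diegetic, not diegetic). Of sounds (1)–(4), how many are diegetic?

(1) it's coming from the next room — a location within the story world — and Rosa reacts → diegetic.
Sound (2): it's Niko's recollection rendered as sound; the other character can't hear it, so meta-diegetic.
Sound (3): internal monologue — inside Niko's mind, not spoken into the scene, so meta-diegetic.
Sound (4): a subjective body sound — Niko's private perception, inaudible to Rosa, so meta-diegetic.
Diegetic: (1) — that's 1.

1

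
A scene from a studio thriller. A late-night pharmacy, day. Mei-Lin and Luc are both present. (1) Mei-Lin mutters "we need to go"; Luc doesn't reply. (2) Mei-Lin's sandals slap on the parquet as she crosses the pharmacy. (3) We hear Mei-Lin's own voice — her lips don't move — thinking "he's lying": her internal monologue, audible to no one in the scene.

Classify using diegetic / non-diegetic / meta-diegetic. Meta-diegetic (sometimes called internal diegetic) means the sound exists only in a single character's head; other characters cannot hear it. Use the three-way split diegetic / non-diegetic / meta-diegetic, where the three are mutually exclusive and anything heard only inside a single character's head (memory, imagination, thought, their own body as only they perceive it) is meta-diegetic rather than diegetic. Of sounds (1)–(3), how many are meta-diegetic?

(1) is diegetic: spoken by a character present in the story world.
(2) a character's body making contact with the set — an in-world sound → diegetic.
Sound (3): internal monologue — inside Mei-Lin's mind, not spoken into the scene, so meta-diegetic.
Meta-diegetic: (3) — that's 1.

1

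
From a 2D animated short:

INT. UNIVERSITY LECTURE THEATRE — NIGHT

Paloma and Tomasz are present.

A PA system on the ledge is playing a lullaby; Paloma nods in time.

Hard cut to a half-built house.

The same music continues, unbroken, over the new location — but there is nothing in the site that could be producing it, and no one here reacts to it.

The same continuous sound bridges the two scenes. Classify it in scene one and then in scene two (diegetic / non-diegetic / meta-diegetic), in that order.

Scene one: a PA system is an on-screen source and Paloma reacts to it → diegetic.
Scene two: there is no source in the site and no one hears it — it's now underscore → non-diegetic.

diegetic, non-diegetic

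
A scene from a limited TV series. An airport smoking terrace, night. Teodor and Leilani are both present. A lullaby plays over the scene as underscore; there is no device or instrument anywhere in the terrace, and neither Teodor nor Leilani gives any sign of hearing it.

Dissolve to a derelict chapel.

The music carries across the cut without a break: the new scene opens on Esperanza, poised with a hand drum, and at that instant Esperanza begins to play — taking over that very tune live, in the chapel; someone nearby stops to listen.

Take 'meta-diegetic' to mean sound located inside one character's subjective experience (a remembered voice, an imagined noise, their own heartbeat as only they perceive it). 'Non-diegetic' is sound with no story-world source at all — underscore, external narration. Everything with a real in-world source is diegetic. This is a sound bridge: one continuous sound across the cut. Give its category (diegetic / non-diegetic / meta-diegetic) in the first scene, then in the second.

non-diegetic, diegetic

Scene one: there's no in-world source anywhere and no character hears it — underscore for the audience only → non-diegetic.
Scene two: from the moment Esperanza starts playing, the tune is being performed on a hand drum inside the story world and another character hears it → diegetic.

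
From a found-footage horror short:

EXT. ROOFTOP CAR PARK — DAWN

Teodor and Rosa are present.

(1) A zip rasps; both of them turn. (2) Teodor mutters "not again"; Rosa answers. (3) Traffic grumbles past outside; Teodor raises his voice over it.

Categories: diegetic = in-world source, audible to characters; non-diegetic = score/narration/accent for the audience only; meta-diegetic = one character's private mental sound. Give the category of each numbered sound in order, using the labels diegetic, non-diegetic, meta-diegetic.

diegetic, diegetic, diegetic

(1) a zip is a real object/event in the scene's world → diegetic.
(2) is diegetic: spoken by a character present in the story world.
(3) is diegetic: it's the actual ambient sound of the location.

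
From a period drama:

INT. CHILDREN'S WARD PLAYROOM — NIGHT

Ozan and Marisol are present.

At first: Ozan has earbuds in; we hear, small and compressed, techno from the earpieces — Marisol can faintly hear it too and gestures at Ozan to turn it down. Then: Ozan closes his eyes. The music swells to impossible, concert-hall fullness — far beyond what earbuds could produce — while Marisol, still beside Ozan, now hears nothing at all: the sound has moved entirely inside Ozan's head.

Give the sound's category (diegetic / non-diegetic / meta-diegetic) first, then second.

diegetic, meta-diegetic

First: the earbuds are a physical source both characters can hear → diegetic.
Second: the music now exists only as Ozan's subjective experience; Marisol can no longer hear it → meta-diegetic.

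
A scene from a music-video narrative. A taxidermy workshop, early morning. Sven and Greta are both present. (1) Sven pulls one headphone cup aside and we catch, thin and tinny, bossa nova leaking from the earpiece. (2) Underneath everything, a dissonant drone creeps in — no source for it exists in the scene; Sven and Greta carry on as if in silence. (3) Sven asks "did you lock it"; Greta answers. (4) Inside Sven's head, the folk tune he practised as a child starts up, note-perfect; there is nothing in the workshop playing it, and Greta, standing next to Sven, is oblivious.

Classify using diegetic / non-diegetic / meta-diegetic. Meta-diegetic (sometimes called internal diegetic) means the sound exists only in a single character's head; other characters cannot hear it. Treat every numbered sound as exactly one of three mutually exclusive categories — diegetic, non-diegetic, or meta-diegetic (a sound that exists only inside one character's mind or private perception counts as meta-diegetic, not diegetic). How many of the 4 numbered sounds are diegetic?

(1) the earpiece is a real device on Sven's head — source music → diegetic.
(2) nothing in the workshop produces it and the characters don't hear it — pure soundtrack → non-diegetic.
(3) spoken by a character present in the story world → diegetic.
Sound (4): it lives in Sven's subjectivity, not in the workshop, so meta-diegetic.
Diegetic: (1), (3) — that's 2.

2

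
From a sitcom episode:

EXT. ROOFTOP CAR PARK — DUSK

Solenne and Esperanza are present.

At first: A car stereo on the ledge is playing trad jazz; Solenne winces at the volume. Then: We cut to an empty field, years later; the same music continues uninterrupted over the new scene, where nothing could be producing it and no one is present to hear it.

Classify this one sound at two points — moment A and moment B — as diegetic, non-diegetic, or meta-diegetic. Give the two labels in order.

Moment A: a car stereo is a real in-scene source and Solenne reacts to it → diegetic.
Moment B: there is no longer any in-world source and no one can hear it — it has become underscore → non-diegetic.

diegetic, non-diegetic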